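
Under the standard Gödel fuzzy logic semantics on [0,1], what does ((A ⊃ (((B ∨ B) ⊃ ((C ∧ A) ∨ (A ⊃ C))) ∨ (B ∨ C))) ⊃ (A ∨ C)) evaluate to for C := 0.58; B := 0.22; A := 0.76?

0.76

(B ∨ B) = max(0.22, 0.22) = 0.22
(C ∧ A) = min(0.58, 0.76) = 0.58
(A ⊃ C): 0.76 > 0.58, so result = 0.58
((C ∧ A) ∨ (A ⊃ C)) = max(0.58, 0.58) = 0.58
((B ∨ B) ⊃ ((C ∧ A) ∨ (A ⊃ C))): 0.22 ≤ 0.58, so result = 1
(B ∨ C) = max(0.22, 0.58) = 0.58
(((B ∨ B) ⊃ ((C ∧ A) ∨ (A ⊃ C))) ∨ (B ∨ C)) = max(1, 0.58) = 1
(A ⊃ (((B ∨ B) ⊃ ((C ∧ A) ∨ (A ⊃ C))) ∨ (B ∨ C))): 0.76 ≤ 1, so result = 1
(A ∨ C) = max(0.76, 0.58) = 0.76
((A ⊃ (((B ∨ B) ⊃ ((C ∧ A) ∨ (A ⊃ C))) ∨ (B ∨ C))) ⊃ (A ∨ C)): 1 > 0.76, so result = 0.76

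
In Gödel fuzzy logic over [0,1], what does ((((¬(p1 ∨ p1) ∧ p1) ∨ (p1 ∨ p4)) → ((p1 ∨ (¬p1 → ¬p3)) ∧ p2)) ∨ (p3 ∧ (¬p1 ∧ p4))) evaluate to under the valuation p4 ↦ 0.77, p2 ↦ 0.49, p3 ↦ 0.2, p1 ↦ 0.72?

(p1 ∨ p1) = max(0.72, 0.72) = 0.72
¬(p1 ∨ p1): Gödel ¬ of 0.72 = 0 (operand ≠ 0)
(¬(p1 ∨ p1) ∧ p1) = min(0, 0.72) = 0
(p1 ∨ p4) = max(0.72, 0.77) = 0.77
((¬(p1 ∨ p1) ∧ p1) ∨ (p1 ∨ p4)) = max(0, 0.77) = 0.77
¬p1: Gödel ¬ of 0.72 = 0 (operand ≠ 0)
¬p3: Gödel ¬ of 0.2 = 0 (operand ≠ 0)
(¬p1 → ¬p3): 0 ≤ 0, so result = 1
(p1 ∨ (¬p1 → ¬p3)) = max(0.72, 1) = 1
((p1 ∨ (¬p1 → ¬p3)) ∧ p2) = min(1, 0.49) = 0.49
(((¬(p1 ∨ p1) ∧ p1) ∨ (p1 ∨ p4)) → ((p1 ∨ (¬p1 → ¬p3)) ∧ p2)): 0.77 > 0.49, so result = 0.49
¬p1: Gödel ¬ of 0.72 = 0 (operand ≠ 0)
(¬p1 ∧ p4) = min(0, 0.77) = 0
(p3 ∧ (¬p1 ∧ p4)) = min(0.2, 0) = 0
((((¬(p1 ∨ p1) ∧ p1) ∨ (p1 ∨ p4)) → ((p1 ∨ (¬p1 → ¬p3)) ∧ p2)) ∨ (p3 ∧ (¬p1 ∧ p4))) = max(0.49, 0) = 0.49

0.49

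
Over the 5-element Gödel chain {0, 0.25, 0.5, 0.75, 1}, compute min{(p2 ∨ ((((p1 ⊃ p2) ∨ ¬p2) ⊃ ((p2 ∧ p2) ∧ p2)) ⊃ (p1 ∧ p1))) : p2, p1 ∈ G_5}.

0.25

The minimum is attained at p2 = 0.25, p1 = 0:
  (p1 ⊃ p2): 0 ≤ 0.25, so result = 1
  ¬p2: Gödel ¬ of 0.25 = 0 (operand ≠ 0)
  ((p1 ⊃ p2) ∨ ¬p2) = max(1, 0) = 1
  (p2 ∧ p2) = min(0.25, 0.25) = 0.25
  ((p2 ∧ p2) ∧ p2) = min(0.25, 0.25) = 0.25
  (((p1 ⊃ p2) ∨ ¬p2) ⊃ ((p2 ∧ p2) ∧ p2)): 1 > 0.25, so result = 0.25
  (p1 ∧ p1) = min(0, 0) = 0
  ((((p1 ⊃ p2) ∨ ¬p2) ⊃ ((p2 ∧ p2) ∧ p2)) ⊃ (p1 ∧ p1)): 0.25 > 0, so result = 0
  (p2 ∨ ((((p1 ⊃ p2) ∨ ¬p2) ⊃ ((p2 ∧ p2) ∧ p2)) ⊃ (p1 ∧ p1))) = max(0.25, 0) = 0.25
Checking all 25 assignments confirms none give a value below 0.25.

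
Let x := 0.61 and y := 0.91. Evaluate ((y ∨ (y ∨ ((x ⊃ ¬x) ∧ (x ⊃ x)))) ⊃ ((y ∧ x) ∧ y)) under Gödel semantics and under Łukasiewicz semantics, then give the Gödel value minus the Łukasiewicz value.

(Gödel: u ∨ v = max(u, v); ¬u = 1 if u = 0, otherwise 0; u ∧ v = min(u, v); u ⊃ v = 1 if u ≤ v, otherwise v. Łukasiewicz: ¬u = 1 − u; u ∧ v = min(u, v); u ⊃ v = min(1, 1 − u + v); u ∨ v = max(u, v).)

-0.09

Gödel evaluation:
  ¬x: Gödel ¬ of 0.61 = 0 (operand ≠ 0)
  (x ⊃ ¬x): 0.61 > 0, so result = 0
  (x ⊃ x): 0.61 ≤ 0.61, so result = 1
  ((x ⊃ ¬x) ∧ (x ⊃ x)) = min(0, 1) = 0
  (y ∨ ((x ⊃ ¬x) ∧ (x ⊃ x))) = max(0.91, 0) = 0.91
  (y ∨ (y ∨ ((x ⊃ ¬x) ∧ (x ⊃ x)))) = max(0.91, 0.91) = 0.91
  (y ∧ x) = min(0.91, 0.61) = 0.61
  ((y ∧ x) ∧ y) = min(0.61, 0.91) = 0.61
  ((y ∨ (y ∨ ((x ⊃ ¬x) ∧ (x ⊃ x)))) ⊃ ((y ∧ x) ∧ y)): 0.91 > 0.61, so result = 0.61
  Gödel value = 0.61
Łukasiewicz evaluation:
  ¬x: Łukasiewicz ¬ gives 1 − 0.61 = 0.39
  (x ⊃ ¬x): min(1, 1 − 0.61 + 0.39) = 0.78
  (x ⊃ x): min(1, 1 − 0.61 + 0.61) = 1
  ((x ⊃ ¬x) ∧ (x ⊃ x)) = min(0.78, 1) = 0.78
  (y ∨ ((x ⊃ ¬x) ∧ (x ⊃ x))) = max(0.91, 0.78) = 0.91
  (y ∨ (y ∨ ((x ⊃ ¬x) ∧ (x ⊃ x)))) = max(0.91, 0.91) = 0.91
  (y ∧ x) = min(0.91, 0.61) = 0.61
  ((y ∧ x) ∧ y) = min(0.61, 0.91) = 0.61
  ((y ∨ (y ∨ ((x ⊃ ¬x) ∧ (x ⊃ x)))) ⊃ ((y ∧ x) ∧ y)): min(1, 1 − 0.91 + 0.61) = 0.7
  Łukasiewicz value = 0.7
Difference: 0.61 − 0.7 = -0.09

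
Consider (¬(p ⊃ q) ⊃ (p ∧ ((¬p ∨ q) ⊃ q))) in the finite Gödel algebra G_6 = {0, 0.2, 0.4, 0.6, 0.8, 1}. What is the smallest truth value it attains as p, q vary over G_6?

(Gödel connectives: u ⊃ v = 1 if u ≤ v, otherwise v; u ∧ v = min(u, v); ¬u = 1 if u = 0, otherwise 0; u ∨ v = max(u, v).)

The minimum is attained at p = 0.2, q = 0:
  (p ⊃ q): 0.2 > 0, so result = 0
  ¬(p ⊃ q): Gödel ¬ of 0 = 1 (operand is 0)
  ¬p: Gödel ¬ of 0.2 = 0 (operand ≠ 0)
  (¬p ∨ q) = max(0, 0) = 0
  ((¬p ∨ q) ⊃ q): 0 ≤ 0, so result = 1
  (p ∧ ((¬p ∨ q) ⊃ q)) = min(0.2, 1) = 0.2
  (¬(p ⊃ q) ⊃ (p ∧ ((¬p ∨ q) ⊃ q))): 1 > 0.2, so result = 0.2
Checking all 36 assignments confirms none give a value below 0.20.

0.20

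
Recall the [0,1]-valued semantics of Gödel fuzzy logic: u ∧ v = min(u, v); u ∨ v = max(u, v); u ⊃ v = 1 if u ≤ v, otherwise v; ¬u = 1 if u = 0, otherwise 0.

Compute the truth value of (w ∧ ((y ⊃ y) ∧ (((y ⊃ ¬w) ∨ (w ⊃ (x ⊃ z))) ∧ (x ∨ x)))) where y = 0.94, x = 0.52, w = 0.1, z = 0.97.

0.10

(y ⊃ y): 0.94 ≤ 0.94, so result = 1
¬w: Gödel ¬ of 0.1 = 0 (operand ≠ 0)
(y ⊃ ¬w): 0.94 > 0, so result = 0
(x ⊃ z): 0.52 ≤ 0.97, so result = 1
(w ⊃ (x ⊃ z)): 0.1 ≤ 1, so result = 1
((y ⊃ ¬w) ∨ (w ⊃ (x ⊃ z))) = max(0, 1) = 1
(x ∨ x) = max(0.52, 0.52) = 0.52
(((y ⊃ ¬w) ∨ (w ⊃ (x ⊃ z))) ∧ (x ∨ x)) = min(1, 0.52) = 0.52
((y ⊃ y) ∧ (((y ⊃ ¬w) ∨ (w ⊃ (x ⊃ z))) ∧ (x ∨ x))) = min(1, 0.52) = 0.52
(w ∧ ((y ⊃ y) ∧ (((y ⊃ ¬w) ∨ (w ⊃ (x ⊃ z))) ∧ (x ∨ x)))) = min(0.1, 0.52) = 0.1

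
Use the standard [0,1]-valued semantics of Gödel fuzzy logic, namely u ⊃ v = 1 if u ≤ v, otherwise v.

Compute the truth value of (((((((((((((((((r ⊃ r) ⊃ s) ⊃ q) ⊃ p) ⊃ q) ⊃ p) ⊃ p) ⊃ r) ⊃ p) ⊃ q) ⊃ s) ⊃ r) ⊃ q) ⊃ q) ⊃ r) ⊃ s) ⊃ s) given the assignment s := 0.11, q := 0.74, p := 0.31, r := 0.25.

1.00

(r ⊃ r): 0.25 ≤ 0.25, so result = 1
((r ⊃ r) ⊃ s): 1 > 0.11, so result = 0.11
(((r ⊃ r) ⊃ s) ⊃ q): 0.11 ≤ 0.74, so result = 1
((((r ⊃ r) ⊃ s) ⊃ q) ⊃ p): 1 > 0.31, so result = 0.31
(((((r ⊃ r) ⊃ s) ⊃ q) ⊃ p) ⊃ q): 0.31 ≤ 0.74, so result = 1
((((((r ⊃ r) ⊃ s) ⊃ q) ⊃ p) ⊃ q) ⊃ p): 1 > 0.31, so result = 0.31
(((((((r ⊃ r) ⊃ s) ⊃ q) ⊃ p) ⊃ q) ⊃ p) ⊃ p): 0.31 ≤ 0.31, so result = 1
((((((((r ⊃ r) ⊃ s) ⊃ q) ⊃ p) ⊃ q) ⊃ p) ⊃ p) ⊃ r): 1 > 0.25, so result = 0.25
(((((((((r ⊃ r) ⊃ s) ⊃ q) ⊃ p) ⊃ q) ⊃ p) ⊃ p) ⊃ r) ⊃ p): 0.25 ≤ 0.31, so result = 1
((((((((((r ⊃ r) ⊃ s) ⊃ q) ⊃ p) ⊃ q) ⊃ p) ⊃ p) ⊃ r) ⊃ p) ⊃ q): 1 > 0.74, so result = 0.74
(((((((((((r ⊃ r) ⊃ s) ⊃ q) ⊃ p) ⊃ q) ⊃ p) ⊃ p) ⊃ r) ⊃ p) ⊃ q) ⊃ s): 0.74 > 0.11, so result = 0.11
((((((((((((r ⊃ r) ⊃ s) ⊃ q) ⊃ p) ⊃ q) ⊃ p) ⊃ p) ⊃ r) ⊃ p) ⊃ q) ⊃ s) ⊃ r): 0.11 ≤ 0.25, so result = 1
(((((((((((((r ⊃ r) ⊃ s) ⊃ q) ⊃ p) ⊃ q) ⊃ p) ⊃ p) ⊃ r) ⊃ p) ⊃ q) ⊃ s) ⊃ r) ⊃ q): 1 > 0.74, so result = 0.74
((((((((((((((r ⊃ r) ⊃ s) ⊃ q) ⊃ p) ⊃ q) ⊃ p) ⊃ p) ⊃ r) ⊃ p) ⊃ q) ⊃ s) ⊃ r) ⊃ q) ⊃ q): 0.74 ≤ 0.74, so result = 1
(((((((((((((((r ⊃ r) ⊃ s) ⊃ q) ⊃ p) ⊃ q) ⊃ p) ⊃ p) ⊃ r) ⊃ p) ⊃ q) ⊃ s) ⊃ r) ⊃ q) ⊃ q) ⊃ r): 1 > 0.25, so result = 0.25
((((((((((((((((r ⊃ r) ⊃ s) ⊃ q) ⊃ p) ⊃ q) ⊃ p) ⊃ p) ⊃ r) ⊃ p) ⊃ q) ⊃ s) ⊃ r) ⊃ q) ⊃ q) ⊃ r) ⊃ s): 0.25 > 0.11, so result = 0.11
(((((((((((((((((r ⊃ r) ⊃ s) ⊃ q) ⊃ p) ⊃ q) ⊃ p) ⊃ p) ⊃ r) ⊃ p) ⊃ q) ⊃ s) ⊃ r) ⊃ q) ⊃ q) ⊃ r) ⊃ s) ⊃ s): 0.11 ≤ 0.11, so result = 1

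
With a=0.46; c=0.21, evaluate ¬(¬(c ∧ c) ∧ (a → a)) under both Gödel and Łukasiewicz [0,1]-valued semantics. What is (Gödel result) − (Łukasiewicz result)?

0.79

Gödel evaluation:
  (c ∧ c) = min(0.21, 0.21) = 0.21
  ¬(c ∧ c): Gödel ¬ of 0.21 = 0 (operand ≠ 0)
  (a → a): 0.46 ≤ 0.46, so result = 1
  (¬(c ∧ c) ∧ (a → a)) = min(0, 1) = 0
  ¬(¬(c ∧ c) ∧ (a → a)): Gödel ¬ of 0 = 1 (operand is 0)
  Gödel value = 1
Łukasiewicz evaluation:
  (c ∧ c) = min(0.21, 0.21) = 0.21
  ¬(c ∧ c): Łukasiewicz ¬ gives 1 − 0.21 = 0.79
  (a → a): min(1, 1 − 0.46 + 0.46) = 1
  (¬(c ∧ c) ∧ (a → a)) = min(0.79, 1) = 0.79
  ¬(¬(c ∧ c) ∧ (a → a)): Łukasiewicz ¬ gives 1 − 0.79 = 0.21
  Łukasiewicz value = 0.21
Difference: 1 − 0.21 = 0.79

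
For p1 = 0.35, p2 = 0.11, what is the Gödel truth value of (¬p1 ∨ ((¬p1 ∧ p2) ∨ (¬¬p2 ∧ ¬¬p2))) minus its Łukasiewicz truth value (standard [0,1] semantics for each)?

0.35

Gödel evaluation:
  ¬p1: Gödel ¬ of 0.35 = 0 (operand ≠ 0)
  ¬p1: Gödel ¬ of 0.35 = 0 (operand ≠ 0)
  (¬p1 ∧ p2) = min(0, 0.11) = 0
  ¬p2: Gödel ¬ of 0.11 = 0 (operand ≠ 0)
  ¬¬p2: Gödel ¬ of 0 = 1 (operand is 0)
  ¬p2: Gödel ¬ of 0.11 = 0 (operand ≠ 0)
  ¬¬p2: Gödel ¬ of 0 = 1 (operand is 0)
  (¬¬p2 ∧ ¬¬p2) = min(1, 1) = 1
  ((¬p1 ∧ p2) ∨ (¬¬p2 ∧ ¬¬p2)) = max(0, 1) = 1
  (¬p1 ∨ ((¬p1 ∧ p2) ∨ (¬¬p2 ∧ ¬¬p2))) = max(0, 1) = 1
  Gödel value = 1
Łukasiewicz evaluation:
  ¬p1: Łukasiewicz ¬ gives 1 − 0.35 = 0.65
  ¬p1: Łukasiewicz ¬ gives 1 − 0.35 = 0.65
  (¬p1 ∧ p2) = min(0.65, 0.11) = 0.11
  ¬p2: Łukasiewicz ¬ gives 1 − 0.11 = 0.89
  ¬¬p2: Łukasiewicz ¬ gives 1 − 0.89 = 0.11
  ¬p2: Łukasiewicz ¬ gives 1 − 0.11 = 0.89
  ¬¬p2: Łukasiewicz ¬ gives 1 − 0.89 = 0.11
  (¬¬p2 ∧ ¬¬p2) = min(0.11, 0.11) = 0.11
  ((¬p1 ∧ p2) ∨ (¬¬p2 ∧ ¬¬p2)) = max(0.11, 0.11) = 0.11
  (¬p1 ∨ ((¬p1 ∧ p2) ∨ (¬¬p2 ∧ ¬¬p2))) = max(0.65, 0.11) = 0.65
  Łukasiewicz value = 0.65
Difference: 1 − 0.65 = 0.35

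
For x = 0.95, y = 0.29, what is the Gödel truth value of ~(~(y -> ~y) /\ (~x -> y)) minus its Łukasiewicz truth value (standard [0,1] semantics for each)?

-1.00

Gödel evaluation:
  ~y: Gödel ¬ of 0.29 = 0 (operand ≠ 0)
  (y -> ~y): 0.29 > 0, so result = 0
  ~(y -> ~y): Gödel ¬ of 0 = 1 (operand is 0)
  ~x: Gödel ¬ of 0.95 = 0 (operand ≠ 0)
  (~x -> y): 0 ≤ 0.29, so result = 1
  (~(y -> ~y) /\ (~x -> y)) = min(1, 1) = 1
  ~(~(y -> ~y) /\ (~x -> y)): Gödel ¬ of 1 = 0 (operand ≠ 0)
  Gödel value = 0
Łukasiewicz evaluation:
  ~y: Łukasiewicz ¬ gives 1 − 0.29 = 0.71
  (y -> ~y): min(1, 1 − 0.29 + 0.71) = 1
  ~(y -> ~y): Łukasiewicz ¬ gives 1 − 1 = 0
  ~x: Łukasiewicz ¬ gives 1 − 0.95 = 0.05
  (~x -> y): min(1, 1 − 0.05 + 0.29) = 1
  (~(y -> ~y) /\ (~x -> y)) = min(0, 1) = 0
  ~(~(y -> ~y) /\ (~x -> y)): Łukasiewicz ¬ gives 1 − 0 = 1
  Łukasiewicz value = 1
Difference: 0 − 1 = -1.00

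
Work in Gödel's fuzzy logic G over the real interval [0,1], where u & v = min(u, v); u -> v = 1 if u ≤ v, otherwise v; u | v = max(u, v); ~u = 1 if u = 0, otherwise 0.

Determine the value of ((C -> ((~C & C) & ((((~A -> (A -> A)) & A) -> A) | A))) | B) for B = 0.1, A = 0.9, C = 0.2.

0.10

~C: Gödel ¬ of 0.2 = 0 (operand ≠ 0)
(~C & C) = min(0, 0.2) = 0
~A: Gödel ¬ of 0.9 = 0 (operand ≠ 0)
(A -> A): 0.9 ≤ 0.9, so result = 1
(~A -> (A -> A)): 0 ≤ 1, so result = 1
((~A -> (A -> A)) & A) = min(1, 0.9) = 0.9
(((~A -> (A -> A)) & A) -> A): 0.9 ≤ 0.9, so result = 1
((((~A -> (A -> A)) & A) -> A) | A) = max(1, 0.9) = 1
((~C & C) & ((((~A -> (A -> A)) & A) -> A) | A)) = min(0, 1) = 0
(C -> ((~C & C) & ((((~A -> (A -> A)) & A) -> A) | A))): 0.2 > 0, so result = 0
((C -> ((~C & C) & ((((~A -> (A -> A)) & A) -> A) | A))) | B) = max(0, 0.1) = 0.1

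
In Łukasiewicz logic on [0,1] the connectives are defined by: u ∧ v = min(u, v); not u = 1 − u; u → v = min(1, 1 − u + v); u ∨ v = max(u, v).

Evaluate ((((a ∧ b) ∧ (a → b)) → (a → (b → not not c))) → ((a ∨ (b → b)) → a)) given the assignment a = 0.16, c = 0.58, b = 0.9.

(a ∧ b) = min(0.16, 0.9) = 0.16
(a → b): min(1, 1 − 0.16 + 0.9) = 1
((a ∧ b) ∧ (a → b)) = min(0.16, 1) = 0.16
not c: Łukasiewicz ¬ gives 1 − 0.58 = 0.42
not not c: Łukasiewicz ¬ gives 1 − 0.42 = 0.58
(b → not not c): min(1, 1 − 0.9 + 0.58) = 0.68
(a → (b → not not c)): min(1, 1 − 0.16 + 0.68) = 1
(((a ∧ b) ∧ (a → b)) → (a → (b → not not c))): min(1, 1 − 0.16 + 1) = 1
(b → b): min(1, 1 − 0.9 + 0.9) = 1
(a ∨ (b → b)) = max(0.16, 1) = 1
((a ∨ (b → b)) → a): min(1, 1 − 1 + 0.16) = 0.16
((((a ∧ b) ∧ (a → b)) → (a → (b → not not c))) → ((a ∨ (b → b)) → a)): min(1, 1 − 1 + 0.16) = 0.16

0.16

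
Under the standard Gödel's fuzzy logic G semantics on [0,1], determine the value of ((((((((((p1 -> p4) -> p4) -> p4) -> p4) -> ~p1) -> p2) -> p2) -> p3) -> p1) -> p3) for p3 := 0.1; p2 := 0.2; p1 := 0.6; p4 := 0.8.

0.10

(p1 -> p4): 0.6 ≤ 0.8, so result = 1
((p1 -> p4) -> p4): 1 > 0.8, so result = 0.8
(((p1 -> p4) -> p4) -> p4): 0.8 ≤ 0.8, so result = 1
((((p1 -> p4) -> p4) -> p4) -> p4): 1 > 0.8, so result = 0.8
~p1: Gödel ¬ of 0.6 = 0 (operand ≠ 0)
(((((p1 -> p4) -> p4) -> p4) -> p4) -> ~p1): 0.8 > 0, so result = 0
((((((p1 -> p4) -> p4) -> p4) -> p4) -> ~p1) -> p2): 0 ≤ 0.2, so result = 1
(((((((p1 -> p4) -> p4) -> p4) -> p4) -> ~p1) -> p2) -> p2): 1 > 0.2, so result = 0.2
((((((((p1 -> p4) -> p4) -> p4) -> p4) -> ~p1) -> p2) -> p2) -> p3): 0.2 > 0.1, so result = 0.1
(((((((((p1 -> p4) -> p4) -> p4) -> p4) -> ~p1) -> p2) -> p2) -> p3) -> p1): 0.1 ≤ 0.6, so result = 1
((((((((((p1 -> p4) -> p4) -> p4) -> p4) -> ~p1) -> p2) -> p2) -> p3) -> p1) -> p3): 1 > 0.1, so result = 0.1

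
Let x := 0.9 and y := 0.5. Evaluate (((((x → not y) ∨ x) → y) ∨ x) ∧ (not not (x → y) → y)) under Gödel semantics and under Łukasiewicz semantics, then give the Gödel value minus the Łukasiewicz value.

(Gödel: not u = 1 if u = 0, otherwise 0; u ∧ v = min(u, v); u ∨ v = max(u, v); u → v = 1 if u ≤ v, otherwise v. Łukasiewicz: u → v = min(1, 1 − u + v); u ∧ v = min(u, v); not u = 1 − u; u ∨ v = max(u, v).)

Gödel evaluation:
  not y: Gödel ¬ of 0.5 = 0 (operand ≠ 0)
  (x → not y): 0.9 > 0, so result = 0
  ((x → not y) ∨ x) = max(0, 0.9) = 0.9
  (((x → not y) ∨ x) → y): 0.9 > 0.5, so result = 0.5
  ((((x → not y) ∨ x) → y) ∨ x) = max(0.5, 0.9) = 0.9
  (x → y): 0.9 > 0.5, so result = 0.5
  not (x → y): Gödel ¬ of 0.5 = 0 (operand ≠ 0)
  not not (x → y): Gödel ¬ of 0 = 1 (operand is 0)
  (not not (x → y) → y): 1 > 0.5, so result = 0.5
  (((((x → not y) ∨ x) → y) ∨ x) ∧ (not not (x → y) → y)) = min(0.9, 0.5) = 0.5
  Gödel value = 0.5
Łukasiewicz evaluation:
  not y: Łukasiewicz ¬ gives 1 − 0.5 = 0.5
  (x → not y): min(1, 1 − 0.9 + 0.5) = 0.6
  ((x → not y) ∨ x) = max(0.6, 0.9) = 0.9
  (((x → not y) ∨ x) → y): min(1, 1 − 0.9 + 0.5) = 0.6
  ((((x → not y) ∨ x) → y) ∨ x) = max(0.6, 0.9) = 0.9
  (x → y): min(1, 1 − 0.9 + 0.5) = 0.6
  not (x → y): Łukasiewicz ¬ gives 1 − 0.6 = 0.4
  not not (x → y): Łukasiewicz ¬ gives 1 − 0.4 = 0.6
  (not not (x → y) → y): min(1, 1 − 0.6 + 0.5) = 0.9
  (((((x → not y) ∨ x) → y) ∨ x) ∧ (not not (x → y) → y)) = min(0.9, 0.9) = 0.9
  Łukasiewicz value = 0.9
Difference: 0.5 − 0.9 = -0.40

-0.40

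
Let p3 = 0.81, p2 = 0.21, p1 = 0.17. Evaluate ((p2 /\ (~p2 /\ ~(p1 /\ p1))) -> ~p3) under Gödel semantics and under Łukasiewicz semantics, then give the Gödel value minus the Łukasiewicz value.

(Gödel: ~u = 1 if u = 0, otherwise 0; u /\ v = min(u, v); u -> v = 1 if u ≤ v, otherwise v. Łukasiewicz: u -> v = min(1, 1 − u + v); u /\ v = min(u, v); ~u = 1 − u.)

0.02

Gödel evaluation:
  ~p2: Gödel ¬ of 0.21 = 0 (operand ≠ 0)
  (p1 /\ p1) = min(0.17, 0.17) = 0.17
  ~(p1 /\ p1): Gödel ¬ of 0.17 = 0 (operand ≠ 0)
  (~p2 /\ ~(p1 /\ p1)) = min(0, 0) = 0
  (p2 /\ (~p2 /\ ~(p1 /\ p1))) = min(0.21, 0) = 0
  ~p3: Gödel ¬ of 0.81 = 0 (operand ≠ 0)
  ((p2 /\ (~p2 /\ ~(p1 /\ p1))) -> ~p3): 0 ≤ 0, so result = 1
  Gödel value = 1
Łukasiewicz evaluation:
  ~p2: Łukasiewicz ¬ gives 1 − 0.21 = 0.79
  (p1 /\ p1) = min(0.17, 0.17) = 0.17
  ~(p1 /\ p1): Łukasiewicz ¬ gives 1 − 0.17 = 0.83
  (~p2 /\ ~(p1 /\ p1)) = min(0.79, 0.83) = 0.79
  (p2 /\ (~p2 /\ ~(p1 /\ p1))) = min(0.21, 0.79) = 0.21
  ~p3: Łukasiewicz ¬ gives 1 − 0.81 = 0.19
  ((p2 /\ (~p2 /\ ~(p1 /\ p1))) -> ~p3): min(1, 1 − 0.21 + 0.19) = 0.98
  Łukasiewicz value = 0.98
Difference: 1 − 0.98 = 0.02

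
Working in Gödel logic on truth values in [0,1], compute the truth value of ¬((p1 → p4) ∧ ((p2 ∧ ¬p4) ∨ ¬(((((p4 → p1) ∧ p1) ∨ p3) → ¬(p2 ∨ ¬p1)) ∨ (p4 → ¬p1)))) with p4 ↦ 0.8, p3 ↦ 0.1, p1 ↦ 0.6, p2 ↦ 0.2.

(p1 → p4): 0.6 ≤ 0.8, so result = 1
¬p4: Gödel ¬ of 0.8 = 0 (operand ≠ 0)
(p2 ∧ ¬p4) = min(0.2, 0) = 0
(p4 → p1): 0.8 > 0.6, so result = 0.6
((p4 → p1) ∧ p1) = min(0.6, 0.6) = 0.6
(((p4 → p1) ∧ p1) ∨ p3) = max(0.6, 0.1) = 0.6
¬p1: Gödel ¬ of 0.6 = 0 (operand ≠ 0)
(p2 ∨ ¬p1) = max(0.2, 0) = 0.2
¬(p2 ∨ ¬p1): Gödel ¬ of 0.2 = 0 (operand ≠ 0)
((((p4 → p1) ∧ p1) ∨ p3) → ¬(p2 ∨ ¬p1)): 0.6 > 0, so result = 0
¬p1: Gödel ¬ of 0.6 = 0 (operand ≠ 0)
(p4 → ¬p1): 0.8 > 0, so result = 0
(((((p4 → p1) ∧ p1) ∨ p3) → ¬(p2 ∨ ¬p1)) ∨ (p4 → ¬p1)) = max(0, 0) = 0
¬(((((p4 → p1) ∧ p1) ∨ p3) → ¬(p2 ∨ ¬p1)) ∨ (p4 → ¬p1)): Gödel ¬ of 0 = 1 (operand is 0)
((p2 ∧ ¬p4) ∨ ¬(((((p4 → p1) ∧ p1) ∨ p3) → ¬(p2 ∨ ¬p1)) ∨ (p4 → ¬p1))) = max(0, 1) = 1
((p1 → p4) ∧ ((p2 ∧ ¬p4) ∨ ¬(((((p4 → p1) ∧ p1) ∨ p3) → ¬(p2 ∨ ¬p1)) ∨ (p4 → ¬p1)))) = min(1, 1) = 1
¬((p1 → p4) ∧ ((p2 ∧ ¬p4) ∨ ¬(((((p4 → p1) ∧ p1) ∨ p3) → ¬(p2 ∨ ¬p1)) ∨ (p4 → ¬p1)))): Gödel ¬ of 1 = 0 (operand ≠ 0)

0.00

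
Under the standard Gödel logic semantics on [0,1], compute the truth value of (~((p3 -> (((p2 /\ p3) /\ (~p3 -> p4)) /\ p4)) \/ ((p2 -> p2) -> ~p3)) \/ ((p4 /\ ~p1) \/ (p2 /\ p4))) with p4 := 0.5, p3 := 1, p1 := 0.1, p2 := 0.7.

(p2 /\ p3) = min(0.7, 1) = 0.7
~p3: Gödel ¬ of 1 = 0 (operand ≠ 0)
(~p3 -> p4): 0 ≤ 0.5, so result = 1
((p2 /\ p3) /\ (~p3 -> p4)) = min(0.7, 1) = 0.7
(((p2 /\ p3) /\ (~p3 -> p4)) /\ p4) = min(0.7, 0.5) = 0.5
(p3 -> (((p2 /\ p3) /\ (~p3 -> p4)) /\ p4)): 1 > 0.5, so result = 0.5
(p2 -> p2): 0.7 ≤ 0.7, so result = 1
~p3: Gödel ¬ of 1 = 0 (operand ≠ 0)
((p2 -> p2) -> ~p3): 1 > 0, so result = 0
((p3 -> (((p2 /\ p3) /\ (~p3 -> p4)) /\ p4)) \/ ((p2 -> p2) -> ~p3)) = max(0.5, 0) = 0.5
~((p3 -> (((p2 /\ p3) /\ (~p3 -> p4)) /\ p4)) \/ ((p2 -> p2) -> ~p3)): Gödel ¬ of 0.5 = 0 (operand ≠ 0)
~p1: Gödel ¬ of 0.1 = 0 (operand ≠ 0)
(p4 /\ ~p1) = min(0.5, 0) = 0
(p2 /\ p4) = min(0.7, 0.5) = 0.5
((p4 /\ ~p1) \/ (p2 /\ p4)) = max(0, 0.5) = 0.5
(~((p3 -> (((p2 /\ p3) /\ (~p3 -> p4)) /\ p4)) \/ ((p2 -> p2) -> ~p3)) \/ ((p4 /\ ~p1) \/ (p2 /\ p4))) = max(0, 0.5) = 0.5

0.50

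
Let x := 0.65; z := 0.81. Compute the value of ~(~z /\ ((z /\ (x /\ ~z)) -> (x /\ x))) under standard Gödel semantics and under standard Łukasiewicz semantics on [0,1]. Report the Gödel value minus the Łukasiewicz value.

0.19

Gödel evaluation:
  ~z: Gödel ¬ of 0.81 = 0 (operand ≠ 0)
  ~z: Gödel ¬ of 0.81 = 0 (operand ≠ 0)
  (x /\ ~z) = min(0.65, 0) = 0
  (z /\ (x /\ ~z)) = min(0.81, 0) = 0
  (x /\ x) = min(0.65, 0.65) = 0.65
  ((z /\ (x /\ ~z)) -> (x /\ x)): 0 ≤ 0.65, so result = 1
  (~z /\ ((z /\ (x /\ ~z)) -> (x /\ x))) = min(0, 1) = 0
  ~(~z /\ ((z /\ (x /\ ~z)) -> (x /\ x))): Gödel ¬ of 0 = 1 (operand is 0)
  Gödel value = 1
Łukasiewicz evaluation:
  ~z: Łukasiewicz ¬ gives 1 − 0.81 = 0.19
  ~z: Łukasiewicz ¬ gives 1 − 0.81 = 0.19
  (x /\ ~z) = min(0.65, 0.19) = 0.19
  (z /\ (x /\ ~z)) = min(0.81, 0.19) = 0.19
  (x /\ x) = min(0.65, 0.65) = 0.65
  ((z /\ (x /\ ~z)) -> (x /\ x)): min(1, 1 − 0.19 + 0.65) = 1
  (~z /\ ((z /\ (x /\ ~z)) -> (x /\ x))) = min(0.19, 1) = 0.19
  ~(~z /\ ((z /\ (x /\ ~z)) -> (x /\ x))): Łukasiewicz ¬ gives 1 − 0.19 = 0.81
  Łukasiewicz value = 0.81
Difference: 1 − 0.81 = 0.19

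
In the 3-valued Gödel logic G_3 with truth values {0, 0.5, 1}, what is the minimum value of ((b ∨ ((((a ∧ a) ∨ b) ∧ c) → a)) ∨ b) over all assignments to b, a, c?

0.50

The minimum is attained at b = 0.5, a = 0, c = 0.5:
  (a ∧ a) = min(0, 0) = 0
  ((a ∧ a) ∨ b) = max(0, 0.5) = 0.5
  (((a ∧ a) ∨ b) ∧ c) = min(0.5, 0.5) = 0.5
  ((((a ∧ a) ∨ b) ∧ c) → a): 0.5 > 0, so result = 0
  (b ∨ ((((a ∧ a) ∨ b) ∧ c) → a)) = max(0.5, 0) = 0.5
  ((b ∨ ((((a ∧ a) ∨ b) ∧ c) → a)) ∨ b) = max(0.5, 0.5) = 0.5
Checking all 27 assignments confirms none give a value below 0.50.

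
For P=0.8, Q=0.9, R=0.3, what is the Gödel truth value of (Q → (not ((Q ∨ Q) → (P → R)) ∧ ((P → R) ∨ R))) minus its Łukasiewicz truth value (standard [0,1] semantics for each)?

-0.50

Gödel evaluation:
  (Q ∨ Q) = max(0.9, 0.9) = 0.9
  (P → R): 0.8 > 0.3, so result = 0.3
  ((Q ∨ Q) → (P → R)): 0.9 > 0.3, so result = 0.3
  not ((Q ∨ Q) → (P → R)): Gödel ¬ of 0.3 = 0 (operand ≠ 0)
  (P → R): 0.8 > 0.3, so result = 0.3
  ((P → R) ∨ R) = max(0.3, 0.3) = 0.3
  (not ((Q ∨ Q) → (P → R)) ∧ ((P → R) ∨ R)) = min(0, 0.3) = 0
  (Q → (not ((Q ∨ Q) → (P → R)) ∧ ((P → R) ∨ R))): 0.9 > 0, so result = 0
  Gödel value = 0
Łukasiewicz evaluation:
  (Q ∨ Q) = max(0.9, 0.9) = 0.9
  (P → R): min(1, 1 − 0.8 + 0.3) = 0.5
  ((Q ∨ Q) → (P → R)): min(1, 1 − 0.9 + 0.5) = 0.6
  not ((Q ∨ Q) → (P → R)): Łukasiewicz ¬ gives 1 − 0.6 = 0.4
  (P → R): min(1, 1 − 0.8 + 0.3) = 0.5
  ((P → R) ∨ R) = max(0.5, 0.3) = 0.5
  (not ((Q ∨ Q) → (P → R)) ∧ ((P → R) ∨ R)) = min(0.4, 0.5) = 0.4
  (Q → (not ((Q ∨ Q) → (P → R)) ∧ ((P → R) ∨ R))): min(1, 1 − 0.9 + 0.4) = 0.5
  Łukasiewicz value = 0.5
Difference: 0 − 0.5 = -0.50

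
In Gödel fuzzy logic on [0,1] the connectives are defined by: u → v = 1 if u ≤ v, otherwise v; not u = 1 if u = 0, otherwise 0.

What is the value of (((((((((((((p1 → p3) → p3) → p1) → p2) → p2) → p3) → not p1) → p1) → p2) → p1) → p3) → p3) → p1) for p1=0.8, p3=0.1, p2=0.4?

0.80

(p1 → p3): 0.8 > 0.1, so result = 0.1
((p1 → p3) → p3): 0.1 ≤ 0.1, so result = 1
(((p1 → p3) → p3) → p1): 1 > 0.8, so result = 0.8
((((p1 → p3) → p3) → p1) → p2): 0.8 > 0.4, so result = 0.4
(((((p1 → p3) → p3) → p1) → p2) → p2): 0.4 ≤ 0.4, so result = 1
((((((p1 → p3) → p3) → p1) → p2) → p2) → p3): 1 > 0.1, so result = 0.1
not p1: Gödel ¬ of 0.8 = 0 (operand ≠ 0)
(((((((p1 → p3) → p3) → p1) → p2) → p2) → p3) → not p1): 0.1 > 0, so result = 0
((((((((p1 → p3) → p3) → p1) → p2) → p2) → p3) → not p1) → p1): 0 ≤ 0.8, so result = 1
(((((((((p1 → p3) → p3) → p1) → p2) → p2) → p3) → not p1) → p1) → p2): 1 > 0.4, so result = 0.4
((((((((((p1 → p3) → p3) → p1) → p2) → p2) → p3) → not p1) → p1) → p2) → p1): 0.4 ≤ 0.8, so result = 1
(((((((((((p1 → p3) → p3) → p1) → p2) → p2) → p3) → not p1) → p1) → p2) → p1) → p3): 1 > 0.1, so result = 0.1
((((((((((((p1 → p3) → p3) → p1) → p2) → p2) → p3) → not p1) → p1) → p2) → p1) → p3) → p3): 0.1 ≤ 0.1, so result = 1
(((((((((((((p1 → p3) → p3) → p1) → p2) → p2) → p3) → not p1) → p1) → p2) → p1) → p3) → p3) → p1): 1 > 0.8, so result = 0.8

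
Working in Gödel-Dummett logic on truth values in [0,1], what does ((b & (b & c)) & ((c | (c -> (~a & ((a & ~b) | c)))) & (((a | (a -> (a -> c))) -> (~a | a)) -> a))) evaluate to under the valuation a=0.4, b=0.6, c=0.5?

0.50

(b & c) = min(0.6, 0.5) = 0.5
(b & (b & c)) = min(0.6, 0.5) = 0.5
~a: Gödel ¬ of 0.4 = 0 (operand ≠ 0)
~b: Gödel ¬ of 0.6 = 0 (operand ≠ 0)
(a & ~b) = min(0.4, 0) = 0
((a & ~b) | c) = max(0, 0.5) = 0.5
(~a & ((a & ~b) | c)) = min(0, 0.5) = 0
(c -> (~a & ((a & ~b) | c))): 0.5 > 0, so result = 0
(c | (c -> (~a & ((a & ~b) | c)))) = max(0.5, 0) = 0.5
(a -> c): 0.4 ≤ 0.5, so result = 1
(a -> (a -> c)): 0.4 ≤ 1, so result = 1
(a | (a -> (a -> c))) = max(0.4, 1) = 1
~a: Gödel ¬ of 0.4 = 0 (operand ≠ 0)
(~a | a) = max(0, 0.4) = 0.4
((a | (a -> (a -> c))) -> (~a | a)): 1 > 0.4, so result = 0.4
(((a | (a -> (a -> c))) -> (~a | a)) -> a): 0.4 ≤ 0.4, so result = 1
((c | (c -> (~a & ((a & ~b) | c)))) & (((a | (a -> (a -> c))) -> (~a | a)) -> a)) = min(0.5, 1) = 0.5
((b & (b & c)) & ((c | (c -> (~a & ((a & ~b) | c)))) & (((a | (a -> (a -> c))) -> (~a | a)) -> a))) = min(0.5, 0.5) = 0.5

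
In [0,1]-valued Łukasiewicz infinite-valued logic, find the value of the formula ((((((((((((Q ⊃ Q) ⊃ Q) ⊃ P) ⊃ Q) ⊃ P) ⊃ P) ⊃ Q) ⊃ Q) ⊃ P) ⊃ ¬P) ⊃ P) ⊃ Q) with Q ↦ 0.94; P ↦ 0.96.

(Q ⊃ Q): min(1, 1 − 0.94 + 0.94) = 1
((Q ⊃ Q) ⊃ Q): min(1, 1 − 1 + 0.94) = 0.94
(((Q ⊃ Q) ⊃ Q) ⊃ P): min(1, 1 − 0.94 + 0.96) = 1
((((Q ⊃ Q) ⊃ Q) ⊃ P) ⊃ Q): min(1, 1 − 1 + 0.94) = 0.94
(((((Q ⊃ Q) ⊃ Q) ⊃ P) ⊃ Q) ⊃ P): min(1, 1 − 0.94 + 0.96) = 1
((((((Q ⊃ Q) ⊃ Q) ⊃ P) ⊃ Q) ⊃ P) ⊃ P): min(1, 1 − 1 + 0.96) = 0.96
(((((((Q ⊃ Q) ⊃ Q) ⊃ P) ⊃ Q) ⊃ P) ⊃ P) ⊃ Q): min(1, 1 − 0.96 + 0.94) = 0.98
((((((((Q ⊃ Q) ⊃ Q) ⊃ P) ⊃ Q) ⊃ P) ⊃ P) ⊃ Q) ⊃ Q): min(1, 1 − 0.98 + 0.94) = 0.96
(((((((((Q ⊃ Q) ⊃ Q) ⊃ P) ⊃ Q) ⊃ P) ⊃ P) ⊃ Q) ⊃ Q) ⊃ P): min(1, 1 − 0.96 + 0.96) = 1
¬P: Łukasiewicz ¬ gives 1 − 0.96 = 0.04
((((((((((Q ⊃ Q) ⊃ Q) ⊃ P) ⊃ Q) ⊃ P) ⊃ P) ⊃ Q) ⊃ Q) ⊃ P) ⊃ ¬P): min(1, 1 − 1 + 0.04) = 0.04
(((((((((((Q ⊃ Q) ⊃ Q) ⊃ P) ⊃ Q) ⊃ P) ⊃ P) ⊃ Q) ⊃ Q) ⊃ P) ⊃ ¬P) ⊃ P): min(1, 1 − 0.04 + 0.96) = 1
((((((((((((Q ⊃ Q) ⊃ Q) ⊃ P) ⊃ Q) ⊃ P) ⊃ P) ⊃ Q) ⊃ Q) ⊃ P) ⊃ ¬P) ⊃ P) ⊃ Q): min(1, 1 − 1 + 0.94) = 0.94

0.94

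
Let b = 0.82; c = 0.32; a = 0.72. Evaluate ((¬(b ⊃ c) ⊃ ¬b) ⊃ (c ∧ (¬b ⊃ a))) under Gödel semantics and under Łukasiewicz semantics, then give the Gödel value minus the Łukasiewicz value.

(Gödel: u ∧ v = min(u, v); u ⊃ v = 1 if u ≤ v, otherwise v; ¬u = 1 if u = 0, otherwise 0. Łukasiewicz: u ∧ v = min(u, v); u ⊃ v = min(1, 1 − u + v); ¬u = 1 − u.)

Gödel evaluation:
  (b ⊃ c): 0.82 > 0.32, so result = 0.32
  ¬(b ⊃ c): Gödel ¬ of 0.32 = 0 (operand ≠ 0)
  ¬b: Gödel ¬ of 0.82 = 0 (operand ≠ 0)
  (¬(b ⊃ c) ⊃ ¬b): 0 ≤ 0, so result = 1
  ¬b: Gödel ¬ of 0.82 = 0 (operand ≠ 0)
  (¬b ⊃ a): 0 ≤ 0.72, so result = 1
  (c ∧ (¬b ⊃ a)) = min(0.32, 1) = 0.32
  ((¬(b ⊃ c) ⊃ ¬b) ⊃ (c ∧ (¬b ⊃ a))): 1 > 0.32, so result = 0.32
  Gödel value = 0.32
Łukasiewicz evaluation:
  (b ⊃ c): min(1, 1 − 0.82 + 0.32) = 0.5
  ¬(b ⊃ c): Łukasiewicz ¬ gives 1 − 0.5 = 0.5
  ¬b: Łukasiewicz ¬ gives 1 − 0.82 = 0.18
  (¬(b ⊃ c) ⊃ ¬b): min(1, 1 − 0.5 + 0.18) = 0.68
  ¬b: Łukasiewicz ¬ gives 1 − 0.82 = 0.18
  (¬b ⊃ a): min(1, 1 − 0.18 + 0.72) = 1
  (c ∧ (¬b ⊃ a)) = min(0.32, 1) = 0.32
  ((¬(b ⊃ c) ⊃ ¬b) ⊃ (c ∧ (¬b ⊃ a))): min(1, 1 − 0.68 + 0.32) = 0.64
  Łukasiewicz value = 0.64
Difference: 0.32 − 0.64 = -0.32

-0.32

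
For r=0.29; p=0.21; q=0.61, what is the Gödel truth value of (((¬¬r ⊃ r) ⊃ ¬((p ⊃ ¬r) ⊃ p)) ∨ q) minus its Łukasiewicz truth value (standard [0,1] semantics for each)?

-0.18

Gödel evaluation:
  ¬r: Gödel ¬ of 0.29 = 0 (operand ≠ 0)
  ¬¬r: Gödel ¬ of 0 = 1 (operand is 0)
  (¬¬r ⊃ r): 1 > 0.29, so result = 0.29
  ¬r: Gödel ¬ of 0.29 = 0 (operand ≠ 0)
  (p ⊃ ¬r): 0.21 > 0, so result = 0
  ((p ⊃ ¬r) ⊃ p): 0 ≤ 0.21, so result = 1
  ¬((p ⊃ ¬r) ⊃ p): Gödel ¬ of 1 = 0 (operand ≠ 0)
  ((¬¬r ⊃ r) ⊃ ¬((p ⊃ ¬r) ⊃ p)): 0.29 > 0, so result = 0
  (((¬¬r ⊃ r) ⊃ ¬((p ⊃ ¬r) ⊃ p)) ∨ q) = max(0, 0.61) = 0.61
  Gödel value = 0.61
Łukasiewicz evaluation:
  ¬r: Łukasiewicz ¬ gives 1 − 0.29 = 0.71
  ¬¬r: Łukasiewicz ¬ gives 1 − 0.71 = 0.29
  (¬¬r ⊃ r): min(1, 1 − 0.29 + 0.29) = 1
  ¬r: Łukasiewicz ¬ gives 1 − 0.29 = 0.71
  (p ⊃ ¬r): min(1, 1 − 0.21 + 0.71) = 1
  ((p ⊃ ¬r) ⊃ p): min(1, 1 − 1 + 0.21) = 0.21
  ¬((p ⊃ ¬r) ⊃ p): Łukasiewicz ¬ gives 1 − 0.21 = 0.79
  ((¬¬r ⊃ r) ⊃ ¬((p ⊃ ¬r) ⊃ p)): min(1, 1 − 1 + 0.79) = 0.79
  (((¬¬r ⊃ r) ⊃ ¬((p ⊃ ¬r) ⊃ p)) ∨ q) = max(0.79, 0.61) = 0.79
  Łukasiewicz value = 0.79
Difference: 0.61 − 0.79 = -0.18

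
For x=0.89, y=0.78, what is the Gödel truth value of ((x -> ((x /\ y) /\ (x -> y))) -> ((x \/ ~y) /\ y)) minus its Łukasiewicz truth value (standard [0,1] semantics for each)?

Gödel evaluation:
  (x /\ y) = min(0.89, 0.78) = 0.78
  (x -> y): 0.89 > 0.78, so result = 0.78
  ((x /\ y) /\ (x -> y)) = min(0.78, 0.78) = 0.78
  (x -> ((x /\ y) /\ (x -> y))): 0.89 > 0.78, so result = 0.78
  ~y: Gödel ¬ of 0.78 = 0 (operand ≠ 0)
  (x \/ ~y) = max(0.89, 0) = 0.89
  ((x \/ ~y) /\ y) = min(0.89, 0.78) = 0.78
  ((x -> ((x /\ y) /\ (x -> y))) -> ((x \/ ~y) /\ y)): 0.78 ≤ 0.78, so result = 1
  Gödel value = 1
Łukasiewicz evaluation:
  (x /\ y) = min(0.89, 0.78) = 0.78
  (x -> y): min(1, 1 − 0.89 + 0.78) = 0.89
  ((x /\ y) /\ (x -> y)) = min(0.78, 0.89) = 0.78
  (x -> ((x /\ y) /\ (x -> y))): min(1, 1 − 0.89 + 0.78) = 0.89
  ~y: Łukasiewicz ¬ gives 1 − 0.78 = 0.22
  (x \/ ~y) = max(0.89, 0.22) = 0.89
  ((x \/ ~y) /\ y) = min(0.89, 0.78) = 0.78
  ((x -> ((x /\ y) /\ (x -> y))) -> ((x \/ ~y) /\ y)): min(1, 1 − 0.89 + 0.78) = 0.89
  Łukasiewicz value = 0.89
Difference: 1 − 0.89 = 0.11

0.11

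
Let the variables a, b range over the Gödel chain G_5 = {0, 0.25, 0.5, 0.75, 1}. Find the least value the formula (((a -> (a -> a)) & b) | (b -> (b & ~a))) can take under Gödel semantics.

The minimum is attained at a = 0.25, b = 0.25:
  (a -> a): 0.25 ≤ 0.25, so result = 1
  (a -> (a -> a)): 0.25 ≤ 1, so result = 1
  ((a -> (a -> a)) & b) = min(1, 0.25) = 0.25
  ~a: Gödel ¬ of 0.25 = 0 (operand ≠ 0)
  (b & ~a) = min(0.25, 0) = 0
  (b -> (b & ~a)): 0.25 > 0, so result = 0
  (((a -> (a -> a)) & b) | (b -> (b & ~a))) = max(0.25, 0) = 0.25
Checking all 25 assignments confirms none give a value below 0.25.

0.25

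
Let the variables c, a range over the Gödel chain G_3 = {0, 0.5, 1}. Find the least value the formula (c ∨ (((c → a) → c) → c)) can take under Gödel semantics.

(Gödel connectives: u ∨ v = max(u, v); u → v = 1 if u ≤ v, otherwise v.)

0.50

The minimum is attained at c = 0.5, a = 0:
  (c → a): 0.5 > 0, so result = 0
  ((c → a) → c): 0 ≤ 0.5, so result = 1
  (((c → a) → c) → c): 1 > 0.5, so result = 0.5
  (c ∨ (((c → a) → c) → c)) = max(0.5, 0.5) = 0.5
Checking all 9 assignments confirms none give a value below 0.50.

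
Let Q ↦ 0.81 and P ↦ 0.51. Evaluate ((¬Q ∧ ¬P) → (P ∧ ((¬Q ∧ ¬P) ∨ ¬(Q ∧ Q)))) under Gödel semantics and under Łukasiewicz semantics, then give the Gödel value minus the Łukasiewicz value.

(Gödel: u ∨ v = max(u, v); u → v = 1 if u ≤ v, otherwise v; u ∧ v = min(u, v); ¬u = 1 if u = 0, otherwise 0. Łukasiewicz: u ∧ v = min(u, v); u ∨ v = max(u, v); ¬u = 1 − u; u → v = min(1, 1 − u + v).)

Gödel evaluation:
  ¬Q: Gödel ¬ of 0.81 = 0 (operand ≠ 0)
  ¬P: Gödel ¬ of 0.51 = 0 (operand ≠ 0)
  (¬Q ∧ ¬P) = min(0, 0) = 0
  ¬Q: Gödel ¬ of 0.81 = 0 (operand ≠ 0)
  ¬P: Gödel ¬ of 0.51 = 0 (operand ≠ 0)
  (¬Q ∧ ¬P) = min(0, 0) = 0
  (Q ∧ Q) = min(0.81, 0.81) = 0.81
  ¬(Q ∧ Q): Gödel ¬ of 0.81 = 0 (operand ≠ 0)
  ((¬Q ∧ ¬P) ∨ ¬(Q ∧ Q)) = max(0, 0) = 0
  (P ∧ ((¬Q ∧ ¬P) ∨ ¬(Q ∧ Q))) = min(0.51, 0) = 0
  ((¬Q ∧ ¬P) → (P ∧ ((¬Q ∧ ¬P) ∨ ¬(Q ∧ Q)))): 0 ≤ 0, so result = 1
  Gödel value = 1
Łukasiewicz evaluation:
  ¬Q: Łukasiewicz ¬ gives 1 − 0.81 = 0.19
  ¬P: Łukasiewicz ¬ gives 1 − 0.51 = 0.49
  (¬Q ∧ ¬P) = min(0.19, 0.49) = 0.19
  ¬Q: Łukasiewicz ¬ gives 1 − 0.81 = 0.19
  ¬P: Łukasiewicz ¬ gives 1 − 0.51 = 0.49
  (¬Q ∧ ¬P) = min(0.19, 0.49) = 0.19
  (Q ∧ Q) = min(0.81, 0.81) = 0.81
  ¬(Q ∧ Q): Łukasiewicz ¬ gives 1 − 0.81 = 0.19
  ((¬Q ∧ ¬P) ∨ ¬(Q ∧ Q)) = max(0.19, 0.19) = 0.19
  (P ∧ ((¬Q ∧ ¬P) ∨ ¬(Q ∧ Q))) = min(0.51, 0.19) = 0.19
  ((¬Q ∧ ¬P) → (P ∧ ((¬Q ∧ ¬P) ∨ ¬(Q ∧ Q)))): min(1, 1 − 0.19 + 0.19) = 1
  Łukasiewicz value = 1
Difference: 1 − 1 = 0.00

0.00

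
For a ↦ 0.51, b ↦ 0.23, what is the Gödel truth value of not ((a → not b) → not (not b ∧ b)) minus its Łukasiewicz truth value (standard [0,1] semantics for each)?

Gödel evaluation:
  not b: Gödel ¬ of 0.23 = 0 (operand ≠ 0)
  (a → not b): 0.51 > 0, so result = 0
  not b: Gödel ¬ of 0.23 = 0 (operand ≠ 0)
  (not b ∧ b) = min(0, 0.23) = 0
  not (not b ∧ b): Gödel ¬ of 0 = 1 (operand is 0)
  ((a → not b) → not (not b ∧ b)): 0 ≤ 1, so result = 1
  not ((a → not b) → not (not b ∧ b)): Gödel ¬ of 1 = 0 (operand ≠ 0)
  Gödel value = 0
Łukasiewicz evaluation:
  not b: Łukasiewicz ¬ gives 1 − 0.23 = 0.77
  (a → not b): min(1, 1 − 0.51 + 0.77) = 1
  not b: Łukasiewicz ¬ gives 1 − 0.23 = 0.77
  (not b ∧ b) = min(0.77, 0.23) = 0.23
  not (not b ∧ b): Łukasiewicz ¬ gives 1 − 0.23 = 0.77
  ((a → not b) → not (not b ∧ b)): min(1, 1 − 1 + 0.77) = 0.77
  not ((a → not b) → not (not b ∧ b)): Łukasiewicz ¬ gives 1 − 0.77 = 0.23
  Łukasiewicz value = 0.23
Difference: 0 − 0.23 = -0.23

-0.23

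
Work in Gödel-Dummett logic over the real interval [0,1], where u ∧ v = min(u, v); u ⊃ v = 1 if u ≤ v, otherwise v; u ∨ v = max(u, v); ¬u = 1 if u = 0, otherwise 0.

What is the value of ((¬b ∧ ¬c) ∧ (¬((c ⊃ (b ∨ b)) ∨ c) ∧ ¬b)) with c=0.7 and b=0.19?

¬b: Gödel ¬ of 0.19 = 0 (operand ≠ 0)
¬c: Gödel ¬ of 0.7 = 0 (operand ≠ 0)
(¬b ∧ ¬c) = min(0, 0) = 0
(b ∨ b) = max(0.19, 0.19) = 0.19
(c ⊃ (b ∨ b)): 0.7 > 0.19, so result = 0.19
((c ⊃ (b ∨ b)) ∨ c) = max(0.19, 0.7) = 0.7
¬((c ⊃ (b ∨ b)) ∨ c): Gödel ¬ of 0.7 = 0 (operand ≠ 0)
¬b: Gödel ¬ of 0.19 = 0 (operand ≠ 0)
(¬((c ⊃ (b ∨ b)) ∨ c) ∧ ¬b) = min(0, 0) = 0
((¬b ∧ ¬c) ∧ (¬((c ⊃ (b ∨ b)) ∨ c) ∧ ¬b)) = min(0, 0) = 0

0.00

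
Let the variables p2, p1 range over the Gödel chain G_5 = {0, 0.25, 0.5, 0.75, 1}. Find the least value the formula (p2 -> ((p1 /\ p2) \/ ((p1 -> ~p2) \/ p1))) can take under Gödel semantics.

The minimum is attained at p2 = 0.5, p1 = 0.25:
  (p1 /\ p2) = min(0.25, 0.5) = 0.25
  ~p2: Gödel ¬ of 0.5 = 0 (operand ≠ 0)
  (p1 -> ~p2): 0.25 > 0, so result = 0
  ((p1 -> ~p2) \/ p1) = max(0, 0.25) = 0.25
  ((p1 /\ p2) \/ ((p1 -> ~p2) \/ p1)) = max(0.25, 0.25) = 0.25
  (p2 -> ((p1 /\ p2) \/ ((p1 -> ~p2) \/ p1))): 0.5 > 0.25, so result = 0.25
Checking all 25 assignments confirms none give a value below 0.25.

0.25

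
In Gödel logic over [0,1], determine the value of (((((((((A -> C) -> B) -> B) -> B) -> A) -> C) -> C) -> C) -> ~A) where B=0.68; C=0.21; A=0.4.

(A -> C): 0.4 > 0.21, so result = 0.21
((A -> C) -> B): 0.21 ≤ 0.68, so result = 1
(((A -> C) -> B) -> B): 1 > 0.68, so result = 0.68
((((A -> C) -> B) -> B) -> B): 0.68 ≤ 0.68, so result = 1
(((((A -> C) -> B) -> B) -> B) -> A): 1 > 0.4, so result = 0.4
((((((A -> C) -> B) -> B) -> B) -> A) -> C): 0.4 > 0.21, so result = 0.21
(((((((A -> C) -> B) -> B) -> B) -> A) -> C) -> C): 0.21 ≤ 0.21, so result = 1
((((((((A -> C) -> B) -> B) -> B) -> A) -> C) -> C) -> C): 1 > 0.21, so result = 0.21
~A: Gödel ¬ of 0.4 = 0 (operand ≠ 0)
(((((((((A -> C) -> B) -> B) -> B) -> A) -> C) -> C) -> C) -> ~A): 0.21 > 0, so result = 0

0.00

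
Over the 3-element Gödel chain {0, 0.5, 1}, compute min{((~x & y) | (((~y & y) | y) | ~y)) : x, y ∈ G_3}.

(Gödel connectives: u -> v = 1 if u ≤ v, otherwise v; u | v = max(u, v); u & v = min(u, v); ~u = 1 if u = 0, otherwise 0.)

0.50

The minimum is attained at x = 0, y = 0.5:
  ~x: Gödel ¬ of 0 = 1 (operand is 0)
  (~x & y) = min(1, 0.5) = 0.5
  ~y: Gödel ¬ of 0.5 = 0 (operand ≠ 0)
  (~y & y) = min(0, 0.5) = 0
  ((~y & y) | y) = max(0, 0.5) = 0.5
  ~y: Gödel ¬ of 0.5 = 0 (operand ≠ 0)
  (((~y & y) | y) | ~y) = max(0.5, 0) = 0.5
  ((~x & y) | (((~y & y) | y) | ~y)) = max(0.5, 0.5) = 0.5
Checking all 9 assignments confirms none give a value below 0.50.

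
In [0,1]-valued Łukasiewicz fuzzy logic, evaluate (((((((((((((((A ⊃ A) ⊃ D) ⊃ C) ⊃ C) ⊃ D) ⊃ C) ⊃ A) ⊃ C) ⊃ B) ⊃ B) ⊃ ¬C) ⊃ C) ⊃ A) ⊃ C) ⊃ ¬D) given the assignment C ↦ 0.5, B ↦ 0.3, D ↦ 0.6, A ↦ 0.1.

(A ⊃ A): min(1, 1 − 0.1 + 0.1) = 1
((A ⊃ A) ⊃ D): min(1, 1 − 1 + 0.6) = 0.6
(((A ⊃ A) ⊃ D) ⊃ C): min(1, 1 − 0.6 + 0.5) = 0.9
((((A ⊃ A) ⊃ D) ⊃ C) ⊃ C): min(1, 1 − 0.9 + 0.5) = 0.6
(((((A ⊃ A) ⊃ D) ⊃ C) ⊃ C) ⊃ D): min(1, 1 − 0.6 + 0.6) = 1
((((((A ⊃ A) ⊃ D) ⊃ C) ⊃ C) ⊃ D) ⊃ C): min(1, 1 − 1 + 0.5) = 0.5
(((((((A ⊃ A) ⊃ D) ⊃ C) ⊃ C) ⊃ D) ⊃ C) ⊃ A): min(1, 1 − 0.5 + 0.1) = 0.6
((((((((A ⊃ A) ⊃ D) ⊃ C) ⊃ C) ⊃ D) ⊃ C) ⊃ A) ⊃ C): min(1, 1 − 0.6 + 0.5) = 0.9
(((((((((A ⊃ A) ⊃ D) ⊃ C) ⊃ C) ⊃ D) ⊃ C) ⊃ A) ⊃ C) ⊃ B): min(1, 1 − 0.9 + 0.3) = 0.4
((((((((((A ⊃ A) ⊃ D) ⊃ C) ⊃ C) ⊃ D) ⊃ C) ⊃ A) ⊃ C) ⊃ B) ⊃ B): min(1, 1 − 0.4 + 0.3) = 0.9
¬C: Łukasiewicz ¬ gives 1 − 0.5 = 0.5
(((((((((((A ⊃ A) ⊃ D) ⊃ C) ⊃ C) ⊃ D) ⊃ C) ⊃ A) ⊃ C) ⊃ B) ⊃ B) ⊃ ¬C): min(1, 1 − 0.9 + 0.5) = 0.6
((((((((((((A ⊃ A) ⊃ D) ⊃ C) ⊃ C) ⊃ D) ⊃ C) ⊃ A) ⊃ C) ⊃ B) ⊃ B) ⊃ ¬C) ⊃ C): min(1, 1 − 0.6 + 0.5) = 0.9
(((((((((((((A ⊃ A) ⊃ D) ⊃ C) ⊃ C) ⊃ D) ⊃ C) ⊃ A) ⊃ C) ⊃ B) ⊃ B) ⊃ ¬C) ⊃ C) ⊃ A): min(1, 1 − 0.9 + 0.1) = 0.2
((((((((((((((A ⊃ A) ⊃ D) ⊃ C) ⊃ C) ⊃ D) ⊃ C) ⊃ A) ⊃ C) ⊃ B) ⊃ B) ⊃ ¬C) ⊃ C) ⊃ A) ⊃ C): min(1, 1 − 0.2 + 0.5) = 1
¬D: Łukasiewicz ¬ gives 1 − 0.6 = 0.4
(((((((((((((((A ⊃ A) ⊃ D) ⊃ C) ⊃ C) ⊃ D) ⊃ C) ⊃ A) ⊃ C) ⊃ B) ⊃ B) ⊃ ¬C) ⊃ C) ⊃ A) ⊃ C) ⊃ ¬D): min(1, 1 − 1 + 0.4) = 0.4

0.40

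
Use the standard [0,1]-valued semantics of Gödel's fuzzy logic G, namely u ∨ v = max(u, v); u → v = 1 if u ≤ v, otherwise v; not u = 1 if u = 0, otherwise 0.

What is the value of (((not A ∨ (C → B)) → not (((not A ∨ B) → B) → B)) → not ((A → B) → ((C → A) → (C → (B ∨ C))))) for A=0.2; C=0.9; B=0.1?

1.00

not A: Gödel ¬ of 0.2 = 0 (operand ≠ 0)
(C → B): 0.9 > 0.1, so result = 0.1
(not A ∨ (C → B)) = max(0, 0.1) = 0.1
not A: Gödel ¬ of 0.2 = 0 (operand ≠ 0)
(not A ∨ B) = max(0, 0.1) = 0.1
((not A ∨ B) → B): 0.1 ≤ 0.1, so result = 1
(((not A ∨ B) → B) → B): 1 > 0.1, so result = 0.1
not (((not A ∨ B) → B) → B): Gödel ¬ of 0.1 = 0 (operand ≠ 0)
((not A ∨ (C → B)) → not (((not A ∨ B) → B) → B)): 0.1 > 0, so result = 0
(A → B): 0.2 > 0.1, so result = 0.1
(C → A): 0.9 > 0.2, so result = 0.2
(B ∨ C) = max(0.1, 0.9) = 0.9
(C → (B ∨ C)): 0.9 ≤ 0.9, so result = 1
((C → A) → (C → (B ∨ C))): 0.2 ≤ 1, so result = 1
((A → B) → ((C → A) → (C → (B ∨ C)))): 0.1 ≤ 1, so result = 1
not ((A → B) → ((C → A) → (C → (B ∨ C)))): Gödel ¬ of 1 = 0 (operand ≠ 0)
(((not A ∨ (C → B)) → not (((not A ∨ B) → B) → B)) → not ((A → B) → ((C → A) → (C → (B ∨ C))))): 0 ≤ 0, so result = 1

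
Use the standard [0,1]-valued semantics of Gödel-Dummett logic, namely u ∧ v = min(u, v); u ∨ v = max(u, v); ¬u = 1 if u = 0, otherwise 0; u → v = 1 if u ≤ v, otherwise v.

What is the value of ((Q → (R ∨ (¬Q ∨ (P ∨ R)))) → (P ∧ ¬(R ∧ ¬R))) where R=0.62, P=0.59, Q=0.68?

0.59

¬Q: Gödel ¬ of 0.68 = 0 (operand ≠ 0)
(P ∨ R) = max(0.59, 0.62) = 0.62
(¬Q ∨ (P ∨ R)) = max(0, 0.62) = 0.62
(R ∨ (¬Q ∨ (P ∨ R))) = max(0.62, 0.62) = 0.62
(Q → (R ∨ (¬Q ∨ (P ∨ R)))): 0.68 > 0.62, so result = 0.62
¬R: Gödel ¬ of 0.62 = 0 (operand ≠ 0)
(R ∧ ¬R) = min(0.62, 0) = 0
¬(R ∧ ¬R): Gödel ¬ of 0 = 1 (operand is 0)
(P ∧ ¬(R ∧ ¬R)) = min(0.59, 1) = 0.59
((Q → (R ∨ (¬Q ∨ (P ∨ R)))) → (P ∧ ¬(R ∧ ¬R))): 0.62 > 0.59, so result = 0.59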